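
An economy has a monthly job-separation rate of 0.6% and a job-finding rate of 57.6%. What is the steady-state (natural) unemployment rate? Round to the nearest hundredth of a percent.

Steady-state unemployment rate ≈ 1.03%.

At steady state the flows balance: s·E = f·U, so U/(E+U) = s/(s+f).
u* = 0.6 / (0.6 + 57.6) = 0.6 / 58.20 = 1.03%.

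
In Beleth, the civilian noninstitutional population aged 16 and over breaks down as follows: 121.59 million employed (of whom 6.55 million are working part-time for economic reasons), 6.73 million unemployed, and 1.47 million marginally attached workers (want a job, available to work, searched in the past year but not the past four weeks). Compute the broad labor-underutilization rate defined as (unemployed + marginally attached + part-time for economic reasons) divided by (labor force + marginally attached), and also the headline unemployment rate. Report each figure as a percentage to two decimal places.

Broad underutilization rate ≈ 11.36%; headline unemployment rate ≈ 5.24%.

Labor force = 121.59 + 6.73 = 128.32 million.
Numerator = 6.73 + 1.47 + 6.55 = 14.75 million.
Denominator = 128.32 + 1.47 = 129.79 million.
Broad rate = 14.75 / 129.79 = 11.36%.
Headline unemployment rate = 6.73 / 128.32 = 5.24%.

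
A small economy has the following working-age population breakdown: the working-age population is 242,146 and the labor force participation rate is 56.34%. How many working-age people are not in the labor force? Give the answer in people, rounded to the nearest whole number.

About 105,721 are not in the labor force.

Share not in the labor force = 1 − 0.5634 = 0.4366.
Not in labor force = 0.4366 × 242,146 ≈ 105,721.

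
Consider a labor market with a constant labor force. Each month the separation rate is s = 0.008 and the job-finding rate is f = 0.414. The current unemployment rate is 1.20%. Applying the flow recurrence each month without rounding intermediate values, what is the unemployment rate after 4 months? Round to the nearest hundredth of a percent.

With a fixed labor force, u_{t+1} = u_t + s·(1−u_t) − f·u_t = u_t·(1−s−f) + s.
Here 1−s−f = 0.578 and s = 0.008.
u_1 = 0.012000 × 0.578 + 0.008 = 0.014936.
u_2 = 0.014936 × 0.578 + 0.008 = 0.016633.
u_3 = 0.016633 × 0.578 + 0.008 = 0.017614.
u_4 = 0.017614 × 0.578 + 0.008 = 0.018181.

Unemployment rate after four months ≈ 1.82%.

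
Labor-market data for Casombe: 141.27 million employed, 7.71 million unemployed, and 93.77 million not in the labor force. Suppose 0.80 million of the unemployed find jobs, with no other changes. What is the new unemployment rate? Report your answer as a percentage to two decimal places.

New unemployment rate ≈ 4.64%.

Initially, labor force = 141.27 + 7.71 = 148.98 million, so u = 7.71/148.98 = 5.18%.
After the change, unemployed falls and employed rises by 0.80; labor force unchanged → E = 142.07, U = 6.91, labor force = 148.98 million.
New unemployment rate = 6.91 / 148.98 = 4.64%.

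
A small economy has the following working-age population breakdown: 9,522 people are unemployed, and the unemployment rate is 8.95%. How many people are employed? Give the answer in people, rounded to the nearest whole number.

Labor force = U / u = 9,522 / 0.0895 ≈ 106,391.
Employed = labor force − unemployed = 106,391 − 9,522 = 96,869.

About 96,869 are employed.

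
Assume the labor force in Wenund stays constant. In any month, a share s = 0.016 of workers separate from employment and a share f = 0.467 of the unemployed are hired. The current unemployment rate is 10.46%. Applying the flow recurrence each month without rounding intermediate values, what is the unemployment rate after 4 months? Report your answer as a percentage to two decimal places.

Unemployment rate after four months ≈ 3.82%.

With a fixed labor force, u_{t+1} = u_t + s·(1−u_t) − f·u_t = u_t·(1−s−f) + s.
Here 1−s−f = 0.517 and s = 0.016.
u_1 = 0.104600 × 0.517 + 0.016 = 0.070078.
u_2 = 0.070078 × 0.517 + 0.016 = 0.052230.
u_3 = 0.052230 × 0.517 + 0.016 = 0.043003.
u_4 = 0.043003 × 0.517 + 0.016 = 0.038233.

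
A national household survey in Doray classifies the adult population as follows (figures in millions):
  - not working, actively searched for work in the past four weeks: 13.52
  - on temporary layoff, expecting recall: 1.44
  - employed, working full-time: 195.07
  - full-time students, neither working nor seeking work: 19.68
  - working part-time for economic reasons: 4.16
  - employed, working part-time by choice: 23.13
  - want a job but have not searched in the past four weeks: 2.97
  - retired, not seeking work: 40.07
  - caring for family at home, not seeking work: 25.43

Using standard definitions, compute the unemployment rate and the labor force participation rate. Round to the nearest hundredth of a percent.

Unemployment rate ≈ 6.30%; labor force participation rate ≈ 72.92%.

Employed = 195.07 + 4.16 + 23.13 = 222.36 million (anyone who worked, including part-time for economic reasons, counts as employed).
Unemployed = 13.52 + 1.44 = 14.96 million (jobless and actively searching, or on temporary layoff).
Labor force = 222.36 + 14.96 = 237.32 million.
Not in labor force = 19.68 + 2.97 + 40.07 + 25.43 = 88.15 million (those not working and not actively searching are outside the labor force — including those who want a job but have given up searching).
Civilian working-age population = 237.32 + 88.15 = 325.47 million.
Unemployment rate = 14.96 / 237.32 = 6.30%.
Labor force participation rate = 237.32 / 325.47 = 72.92%.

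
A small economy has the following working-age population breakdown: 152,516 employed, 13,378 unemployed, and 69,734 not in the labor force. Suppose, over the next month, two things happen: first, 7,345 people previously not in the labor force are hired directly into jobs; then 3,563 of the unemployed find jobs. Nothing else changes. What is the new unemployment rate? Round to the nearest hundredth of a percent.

Initially, labor force = 152,516 + 13,378 = 165,894, so u = 13,378/165,894 = 8.06%.
After the first change, employed and labor force both rise by 7,345; unemployed unchanged → E = 159,861, U = 13,378, labor force = 173,239.
After the second change, unemployed falls and employed rises by 3,563; labor force unchanged → E = 163,424, U = 9,815, labor force = 173,239.
New unemployment rate = 9,815 / 173,239 = 5.67%.

New unemployment rate ≈ 5.67%.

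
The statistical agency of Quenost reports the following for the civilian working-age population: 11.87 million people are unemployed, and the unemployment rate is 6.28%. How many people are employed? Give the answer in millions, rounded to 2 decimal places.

Labor force = U / u = 11.87 / 0.0628 ≈ 189.01 million.
Employed = labor force − unemployed = 189.01 − 11.87 = 177.14 million.

About 177.14 million are employed.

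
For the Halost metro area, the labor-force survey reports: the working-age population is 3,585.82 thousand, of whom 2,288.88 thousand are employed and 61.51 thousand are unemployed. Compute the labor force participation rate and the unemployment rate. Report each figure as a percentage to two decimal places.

Labor force = employed + unemployed = 2,288.88 + 61.51 = 2,350.39 thousand.
Unemployment rate = 61.51 / 2,350.39 = 2.62%.
Labor force participation rate = 2,350.39 / 3,585.82 = 65.55%.

Labor force participation rate ≈ 65.55%; unemployment rate ≈ 2.62%.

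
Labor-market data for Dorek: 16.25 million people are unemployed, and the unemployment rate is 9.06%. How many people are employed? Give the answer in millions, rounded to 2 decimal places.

Labor force = U / u = 16.25 / 0.0906 ≈ 179.36 million.
Employed = labor force − unemployed = 179.36 − 16.25 = 163.11 million.

About 163.11 million are employed.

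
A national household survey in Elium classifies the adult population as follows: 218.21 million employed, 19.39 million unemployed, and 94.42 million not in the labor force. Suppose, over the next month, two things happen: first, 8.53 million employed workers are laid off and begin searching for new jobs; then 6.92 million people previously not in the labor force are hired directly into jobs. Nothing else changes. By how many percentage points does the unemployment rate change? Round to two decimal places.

The unemployment rate changes by +3.26 percentage points.

Initially, labor force = 218.21 + 19.39 = 237.60 million, so u = 19.39/237.60 = 8.16%.
After the first change, employed falls and unemployed rises by 8.53; labor force unchanged → E = 209.68, U = 27.92, labor force = 237.60 million.
After the second change, employed and labor force both rise by 6.92; unemployed unchanged → E = 216.60, U = 27.92, labor force = 244.52 million.
New unemployment rate = 27.92 / 244.52 = 11.42%.
Change = 11.42% − 8.16% = +3.26 percentage points.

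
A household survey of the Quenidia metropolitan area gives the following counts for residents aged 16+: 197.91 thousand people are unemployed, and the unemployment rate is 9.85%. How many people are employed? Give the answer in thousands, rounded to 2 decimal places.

About 1,811.33 thousand are employed.

Labor force = U / u = 197.91 / 0.0985 ≈ 2,009.24 thousand.
Employed = labor force − unemployed = 2,009.24 − 197.91 = 1,811.33 thousand.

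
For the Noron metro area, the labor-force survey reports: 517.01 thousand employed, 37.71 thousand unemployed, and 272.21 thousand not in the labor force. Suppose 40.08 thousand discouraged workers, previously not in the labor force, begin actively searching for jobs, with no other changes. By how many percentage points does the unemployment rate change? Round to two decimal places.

The unemployment rate changes by +6.28 percentage points.

Initially, labor force = 517.01 + 37.71 = 554.72 thousand, so u = 37.71/554.72 = 6.80%.
After the change, unemployed and labor force both rise by 40.08 → E = 517.01, U = 77.79, labor force = 594.80 thousand.
New unemployment rate = 77.79 / 594.80 = 13.08%.
Change = 13.08% − 6.80% = +6.28 percentage points.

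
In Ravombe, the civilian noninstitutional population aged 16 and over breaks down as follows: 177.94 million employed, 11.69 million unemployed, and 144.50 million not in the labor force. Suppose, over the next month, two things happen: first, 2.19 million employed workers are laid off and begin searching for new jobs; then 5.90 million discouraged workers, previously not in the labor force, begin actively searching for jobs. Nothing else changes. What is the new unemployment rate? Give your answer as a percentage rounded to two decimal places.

New unemployment rate ≈ 10.12%.

Initially, labor force = 177.94 + 11.69 = 189.63 million, so u = 11.69/189.63 = 6.16%.
After the first change, employed falls and unemployed rises by 2.19; labor force unchanged → E = 175.75, U = 13.88, labor force = 189.63 million.
After the second change, unemployed and labor force both rise by 5.90 → E = 175.75, U = 19.78, labor force = 195.53 million.
New unemployment rate = 19.78 / 195.53 = 10.12%.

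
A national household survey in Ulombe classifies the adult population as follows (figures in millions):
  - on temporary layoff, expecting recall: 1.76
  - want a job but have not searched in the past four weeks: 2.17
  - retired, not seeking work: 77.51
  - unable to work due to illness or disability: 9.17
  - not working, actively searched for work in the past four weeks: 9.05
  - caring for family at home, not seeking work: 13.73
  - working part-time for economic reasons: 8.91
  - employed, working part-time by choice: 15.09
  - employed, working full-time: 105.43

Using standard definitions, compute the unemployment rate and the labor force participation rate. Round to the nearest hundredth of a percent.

Unemployment rate ≈ 7.71%; labor force participation rate ≈ 57.75%.

Employed = 8.91 + 15.09 + 105.43 = 129.43 million (anyone who worked, including part-time for economic reasons, counts as employed).
Unemployed = 1.76 + 9.05 = 10.81 million (jobless and actively searching, or on temporary layoff).
Labor force = 129.43 + 10.81 = 140.24 million.
Not in labor force = 2.17 + 77.51 + 9.17 + 13.73 = 102.58 million (those not working and not actively searching are outside the labor force — including those who want a job but have given up searching).
Civilian working-age population = 140.24 + 102.58 = 242.82 million.
Unemployment rate = 10.81 / 140.24 = 7.71%.
Labor force participation rate = 140.24 / 242.82 = 57.75%.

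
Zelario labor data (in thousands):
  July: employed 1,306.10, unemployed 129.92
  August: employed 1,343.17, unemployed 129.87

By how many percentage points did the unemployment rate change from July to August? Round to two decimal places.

July: labor force = 1,306.10 + 129.92 = 1,436.02; u = 129.92/1,436.02 = 9.05%.
August: labor force = 1,343.17 + 129.87 = 1,473.04; u = 129.87/1,473.04 = 8.82%.
Change = 8.82% − 9.05% = −0.23 pp.

The unemployment rate changed by −0.23 percentage points.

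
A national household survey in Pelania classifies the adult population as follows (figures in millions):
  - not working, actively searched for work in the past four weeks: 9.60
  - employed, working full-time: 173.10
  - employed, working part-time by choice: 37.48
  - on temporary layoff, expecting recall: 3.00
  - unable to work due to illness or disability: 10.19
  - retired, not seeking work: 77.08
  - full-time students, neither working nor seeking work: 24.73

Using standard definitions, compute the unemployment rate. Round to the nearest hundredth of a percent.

Unemployment rate ≈ 5.65%.

Employed = 173.10 + 37.48 = 210.58 million.
Unemployed = 9.60 + 3.00 = 12.60 million (jobless and actively searching, or on temporary layoff).
Labor force = 210.58 + 12.60 = 223.18 million.
Unemployment rate = 12.60 / 223.18 = 5.65%.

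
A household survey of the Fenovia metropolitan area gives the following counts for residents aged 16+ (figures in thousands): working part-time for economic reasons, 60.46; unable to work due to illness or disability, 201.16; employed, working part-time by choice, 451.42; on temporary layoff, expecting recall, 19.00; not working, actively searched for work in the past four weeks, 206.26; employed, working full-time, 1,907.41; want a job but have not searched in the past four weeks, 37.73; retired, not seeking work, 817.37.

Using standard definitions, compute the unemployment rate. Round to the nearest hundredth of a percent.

Employed = 60.46 + 451.42 + 1,907.41 = 2,419.29 thousand (anyone who worked, including part-time for economic reasons, counts as employed).
Unemployed = 19.00 + 206.26 = 225.26 thousand (jobless and actively searching, or on temporary layoff).
Labor force = 2,419.29 + 225.26 = 2,644.55 thousand.
Unemployment rate = 225.26 / 2,644.55 = 8.52%.

Unemployment rate ≈ 8.52%.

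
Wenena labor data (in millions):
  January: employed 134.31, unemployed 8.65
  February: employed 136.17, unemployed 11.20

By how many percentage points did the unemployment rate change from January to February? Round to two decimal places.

The unemployment rate changed by +1.55 percentage points.

January: labor force = 134.31 + 8.65 = 142.96; u = 8.65/142.96 = 6.05%.
February: labor force = 136.17 + 11.20 = 147.37; u = 11.20/147.37 = 7.60%.
Change = 7.60% − 6.05% = +1.55 pp.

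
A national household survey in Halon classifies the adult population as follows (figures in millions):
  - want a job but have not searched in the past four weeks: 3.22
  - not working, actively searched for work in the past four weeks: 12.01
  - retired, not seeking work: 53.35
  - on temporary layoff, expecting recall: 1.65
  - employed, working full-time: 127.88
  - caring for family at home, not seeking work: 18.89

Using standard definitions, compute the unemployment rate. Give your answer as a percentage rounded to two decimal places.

Unemployment rate ≈ 9.65%.

Employed = 127.88 million.
Unemployed = 12.01 + 1.65 = 13.66 million (jobless and actively searching, or on temporary layoff).
Labor force = 127.88 + 13.66 = 141.54 million.
Unemployment rate = 13.66 / 141.54 = 9.65%.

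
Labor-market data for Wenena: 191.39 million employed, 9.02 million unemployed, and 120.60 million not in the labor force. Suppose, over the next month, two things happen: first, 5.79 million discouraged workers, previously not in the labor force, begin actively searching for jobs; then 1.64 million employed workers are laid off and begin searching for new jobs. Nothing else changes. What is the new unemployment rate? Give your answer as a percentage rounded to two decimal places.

Initially, labor force = 191.39 + 9.02 = 200.41 million, so u = 9.02/200.41 = 4.50%.
After the first change, unemployed and labor force both rise by 5.79 → E = 191.39, U = 14.81, labor force = 206.20 million.
After the second change, employed falls and unemployed rises by 1.64; labor force unchanged → E = 189.75, U = 16.45, labor force = 206.20 million.
New unemployment rate = 16.45 / 206.20 = 7.98%.

New unemployment rate ≈ 7.98%.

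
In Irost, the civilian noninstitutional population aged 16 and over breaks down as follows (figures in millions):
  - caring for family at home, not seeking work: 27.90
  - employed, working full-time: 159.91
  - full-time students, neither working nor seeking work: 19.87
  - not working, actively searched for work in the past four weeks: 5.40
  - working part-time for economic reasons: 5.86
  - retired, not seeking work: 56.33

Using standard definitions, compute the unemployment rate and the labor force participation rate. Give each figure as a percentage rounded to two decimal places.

Unemployment rate ≈ 3.15%; labor force participation rate ≈ 62.18%.

Employed = 159.91 + 5.86 = 165.77 million (anyone who worked, including part-time for economic reasons, counts as employed).
Unemployed = 5.40 million.
Labor force = 165.77 + 5.40 = 171.17 million.
Not in labor force = 27.90 + 19.87 + 56.33 = 104.10 million (those not working and not actively searching are outside the labor force).
Civilian working-age population = 171.17 + 104.10 = 275.27 million.
Unemployment rate = 5.40 / 171.17 = 3.15%.
Labor force participation rate = 171.17 / 275.27 = 62.18%.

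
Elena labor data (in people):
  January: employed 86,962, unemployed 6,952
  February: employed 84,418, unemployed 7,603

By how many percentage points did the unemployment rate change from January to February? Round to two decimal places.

The unemployment rate changed by +0.86 percentage points.

January: labor force = 86,962 + 6,952 = 93,914; u = 6,952/93,914 = 7.40%.
February: labor force = 84,418 + 7,603 = 92,021; u = 7,603/92,021 = 8.26%.
Change = 8.26% − 7.40% = +0.86 pp.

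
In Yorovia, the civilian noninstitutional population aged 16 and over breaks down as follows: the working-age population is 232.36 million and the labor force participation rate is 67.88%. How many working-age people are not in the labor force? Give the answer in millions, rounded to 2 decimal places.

About 74.63 million are not in the labor force.

Share not in the labor force = 1 − 0.6788 = 0.3212.
Not in labor force = 0.3212 × 232.36 ≈ 74.63 million.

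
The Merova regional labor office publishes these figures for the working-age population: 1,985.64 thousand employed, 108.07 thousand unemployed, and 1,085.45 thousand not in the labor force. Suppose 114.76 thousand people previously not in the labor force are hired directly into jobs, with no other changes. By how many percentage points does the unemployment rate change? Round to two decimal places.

Initially, labor force = 1,985.64 + 108.07 = 2,093.71 thousand, so u = 108.07/2,093.71 = 5.16%.
After the change, employed and labor force both rise by 114.76; unemployed unchanged → E = 2,100.40, U = 108.07, labor force = 2,208.47 thousand.
New unemployment rate = 108.07 / 2,208.47 = 4.89%.
Change = 4.89% − 5.16% = −0.27 percentage points.

The unemployment rate changes by −0.27 percentage points.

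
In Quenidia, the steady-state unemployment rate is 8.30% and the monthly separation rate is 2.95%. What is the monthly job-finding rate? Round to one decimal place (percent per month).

From u* = s/(s+f): f = s·(1−u)/u.
f = 2.95 × (1 − 0.0830) / 0.0830 = 2.7052 / 0.0830 ≈ 32.6% per month.

Job-finding rate ≈ 32.6% per month.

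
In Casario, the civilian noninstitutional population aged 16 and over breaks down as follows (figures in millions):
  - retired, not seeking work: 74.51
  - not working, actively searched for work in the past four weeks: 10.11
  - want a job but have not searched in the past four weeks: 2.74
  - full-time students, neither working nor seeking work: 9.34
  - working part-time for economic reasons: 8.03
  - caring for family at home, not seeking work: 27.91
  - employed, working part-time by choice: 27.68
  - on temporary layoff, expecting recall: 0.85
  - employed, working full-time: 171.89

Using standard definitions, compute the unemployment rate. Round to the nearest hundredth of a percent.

Employed = 8.03 + 27.68 + 171.89 = 207.60 million (anyone who worked, including part-time for economic reasons, counts as employed).
Unemployed = 10.11 + 0.85 = 10.96 million (jobless and actively searching, or on temporary layoff).
Labor force = 207.60 + 10.96 = 218.56 million.
Unemployment rate = 10.96 / 218.56 = 5.01%.

Unemployment rate ≈ 5.01%.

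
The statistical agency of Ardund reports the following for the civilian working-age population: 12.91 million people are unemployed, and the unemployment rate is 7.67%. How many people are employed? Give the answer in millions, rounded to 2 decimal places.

Labor force = U / u = 12.91 / 0.0767 ≈ 168.32 million.
Employed = labor force − unemployed = 168.32 − 12.91 = 155.41 million.

About 155.41 million are employed.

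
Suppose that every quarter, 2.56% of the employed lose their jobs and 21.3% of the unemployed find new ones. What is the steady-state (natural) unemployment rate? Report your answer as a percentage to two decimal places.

At steady state the flows balance: s·E = f·U, so U/(E+U) = s/(s+f).
u* = 2.56 / (2.56 + 21.3) = 2.56 / 23.86 = 10.73%.

Steady-state unemployment rate ≈ 10.73%.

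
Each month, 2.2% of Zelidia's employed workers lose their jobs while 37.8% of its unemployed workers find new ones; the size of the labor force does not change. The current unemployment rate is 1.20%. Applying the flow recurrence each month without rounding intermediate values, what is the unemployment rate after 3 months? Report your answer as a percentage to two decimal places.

Unemployment rate after three months ≈ 4.57%.

With a fixed labor force, u_{t+1} = u_t + s·(1−u_t) − f·u_t = u_t·(1−s−f) + s.
Here 1−s−f = 0.600 and s = 0.022.
u_1 = 0.012000 × 0.600 + 0.022 = 0.029200.
u_2 = 0.029200 × 0.600 + 0.022 = 0.039520.
u_3 = 0.039520 × 0.600 + 0.022 = 0.045712.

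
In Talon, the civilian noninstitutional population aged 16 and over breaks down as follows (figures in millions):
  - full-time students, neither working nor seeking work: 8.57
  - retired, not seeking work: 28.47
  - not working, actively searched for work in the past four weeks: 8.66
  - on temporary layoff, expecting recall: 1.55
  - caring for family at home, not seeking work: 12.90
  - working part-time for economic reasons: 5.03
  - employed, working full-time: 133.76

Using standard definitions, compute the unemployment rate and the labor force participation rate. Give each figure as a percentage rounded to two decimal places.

Employed = 5.03 + 133.76 = 138.79 million (anyone who worked, including part-time for economic reasons, counts as employed).
Unemployed = 8.66 + 1.55 = 10.21 million (jobless and actively searching, or on temporary layoff).
Labor force = 138.79 + 10.21 = 149.00 million.
Not in labor force = 8.57 + 28.47 + 12.90 = 49.94 million (those not working and not actively searching are outside the labor force).
Civilian working-age population = 149.00 + 49.94 = 198.94 million.
Unemployment rate = 10.21 / 149.00 = 6.85%.
Labor force participation rate = 149.00 / 198.94 = 74.90%.

Unemployment rate ≈ 6.85%; labor force participation rate ≈ 74.90%.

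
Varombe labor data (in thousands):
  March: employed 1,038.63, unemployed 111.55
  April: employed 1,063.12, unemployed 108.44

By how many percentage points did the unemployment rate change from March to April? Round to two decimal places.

March: labor force = 1,038.63 + 111.55 = 1,150.18; u = 111.55/1,150.18 = 9.70%.
April: labor force = 1,063.12 + 108.44 = 1,171.56; u = 108.44/1,171.56 = 9.26%.
Change = 9.26% − 9.70% = −0.44 pp.

The unemployment rate changed by −0.44 percentage points.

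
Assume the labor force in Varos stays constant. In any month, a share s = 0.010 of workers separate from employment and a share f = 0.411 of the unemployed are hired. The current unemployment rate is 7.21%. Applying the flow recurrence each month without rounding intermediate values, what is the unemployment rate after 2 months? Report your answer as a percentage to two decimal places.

With a fixed labor force, u_{t+1} = u_t + s·(1−u_t) − f·u_t = u_t·(1−s−f) + s.
Here 1−s−f = 0.579 and s = 0.010.
u_1 = 0.072100 × 0.579 + 0.010 = 0.051746.
u_2 = 0.051746 × 0.579 + 0.010 = 0.039961.

Unemployment rate after two months ≈ 4.00%.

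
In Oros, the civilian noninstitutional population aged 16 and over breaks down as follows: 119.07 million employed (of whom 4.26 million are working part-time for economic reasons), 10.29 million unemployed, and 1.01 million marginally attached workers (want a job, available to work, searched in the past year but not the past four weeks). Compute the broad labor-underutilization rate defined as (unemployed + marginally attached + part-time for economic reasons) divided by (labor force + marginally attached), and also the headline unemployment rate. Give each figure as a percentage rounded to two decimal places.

Labor force = 119.07 + 10.29 = 129.36 million.
Numerator = 10.29 + 1.01 + 4.26 = 15.56 million.
Denominator = 129.36 + 1.01 = 130.37 million.
Broad rate = 15.56 / 130.37 = 11.94%.
Headline unemployment rate = 10.29 / 129.36 = 7.95%.

Broad underutilization rate ≈ 11.94%; headline unemployment rate ≈ 7.95%.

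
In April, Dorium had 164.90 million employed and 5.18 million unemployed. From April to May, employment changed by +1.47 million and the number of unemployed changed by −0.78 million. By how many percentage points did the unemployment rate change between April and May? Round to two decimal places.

April: labor force = 164.90 + 5.18 = 170.08; u = 5.18/170.08 = 3.05%.
May: labor force = 166.37 + 4.40 = 170.77; u = 4.40/170.77 = 2.58%.
Change = 2.58% − 3.05% = −0.47 pp.

The unemployment rate changed by −0.47 percentage points.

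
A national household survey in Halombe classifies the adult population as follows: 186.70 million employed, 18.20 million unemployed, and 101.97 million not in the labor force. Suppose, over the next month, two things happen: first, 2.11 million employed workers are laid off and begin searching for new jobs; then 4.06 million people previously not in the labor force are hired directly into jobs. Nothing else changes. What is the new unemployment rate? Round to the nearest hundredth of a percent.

Initially, labor force = 186.70 + 18.20 = 204.90 million, so u = 18.20/204.90 = 8.88%.
After the first change, employed falls and unemployed rises by 2.11; labor force unchanged → E = 184.59, U = 20.31, labor force = 204.90 million.
After the second change, employed and labor force both rise by 4.06; unemployed unchanged → E = 188.65, U = 20.31, labor force = 208.96 million.
New unemployment rate = 20.31 / 208.96 = 9.72%.

New unemployment rate ≈ 9.72%.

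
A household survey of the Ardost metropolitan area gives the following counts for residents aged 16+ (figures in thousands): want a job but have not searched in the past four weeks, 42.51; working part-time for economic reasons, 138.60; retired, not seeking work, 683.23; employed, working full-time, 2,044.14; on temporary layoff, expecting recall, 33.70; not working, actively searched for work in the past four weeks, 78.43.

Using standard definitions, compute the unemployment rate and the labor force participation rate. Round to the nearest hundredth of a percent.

Employed = 138.60 + 2,044.14 = 2,182.74 thousand (anyone who worked, including part-time for economic reasons, counts as employed).
Unemployed = 33.70 + 78.43 = 112.13 thousand (jobless and actively searching, or on temporary layoff).
Labor force = 2,182.74 + 112.13 = 2,294.87 thousand.
Not in labor force = 42.51 + 683.23 = 725.74 thousand (those not working and not actively searching are outside the labor force — including those who want a job but have given up searching).
Civilian working-age population = 2,294.87 + 725.74 = 3,020.61 thousand.
Unemployment rate = 112.13 / 2,294.87 = 4.89%.
Labor force participation rate = 2,294.87 / 3,020.61 = 75.97%.

Unemployment rate ≈ 4.89%; labor force participation rate ≈ 75.97%.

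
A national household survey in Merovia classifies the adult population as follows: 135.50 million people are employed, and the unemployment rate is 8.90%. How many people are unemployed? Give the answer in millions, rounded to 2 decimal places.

Let U be the number unemployed. The labor force is E + U, and U/(E+U) = 0.0890.
So U = 0.0890 × 135.50 / (1 − 0.0890) = 12.0595 / 0.9110 ≈ 13.24 million.

About 13.24 million are unemployed.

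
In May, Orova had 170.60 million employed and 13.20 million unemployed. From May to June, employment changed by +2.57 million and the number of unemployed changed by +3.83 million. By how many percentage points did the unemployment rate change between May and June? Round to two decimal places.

May: labor force = 170.60 + 13.20 = 183.80; u = 13.20/183.80 = 7.18%.
June: labor force = 173.17 + 17.03 = 190.20; u = 17.03/190.20 = 8.95%.
Change = 8.95% − 7.18% = +1.77 pp.

The unemployment rate changed by +1.77 percentage points.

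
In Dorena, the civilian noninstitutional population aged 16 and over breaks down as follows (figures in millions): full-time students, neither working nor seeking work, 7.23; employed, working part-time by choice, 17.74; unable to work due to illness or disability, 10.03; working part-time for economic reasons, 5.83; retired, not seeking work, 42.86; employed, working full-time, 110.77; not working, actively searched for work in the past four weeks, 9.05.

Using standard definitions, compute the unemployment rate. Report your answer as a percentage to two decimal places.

Unemployment rate ≈ 6.31%.

Employed = 17.74 + 5.83 + 110.77 = 134.34 million (anyone who worked, including part-time for economic reasons, counts as employed).
Unemployed = 9.05 million.
Labor force = 134.34 + 9.05 = 143.39 million.
Unemployment rate = 9.05 / 143.39 = 6.31%.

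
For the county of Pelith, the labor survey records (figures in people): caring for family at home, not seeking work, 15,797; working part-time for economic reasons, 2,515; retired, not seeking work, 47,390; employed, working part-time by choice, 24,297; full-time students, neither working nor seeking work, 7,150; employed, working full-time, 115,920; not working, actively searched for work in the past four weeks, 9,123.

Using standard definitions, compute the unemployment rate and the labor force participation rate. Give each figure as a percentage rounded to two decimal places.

Unemployment rate ≈ 6.01%; labor force participation rate ≈ 68.34%.

Employed = 2,515 + 24,297 + 115,920 = 142,732 (anyone who worked, including part-time for economic reasons, counts as employed).
Unemployed = 9,123.
Labor force = 142,732 + 9,123 = 151,855.
Not in labor force = 15,797 + 47,390 + 7,150 = 70,337 (those not working and not actively searching are outside the labor force).
Civilian working-age population = 151,855 + 70,337 = 222,192.
Unemployment rate = 9,123 / 151,855 = 6.01%.
Labor force participation rate = 151,855 / 222,192 = 68.34%.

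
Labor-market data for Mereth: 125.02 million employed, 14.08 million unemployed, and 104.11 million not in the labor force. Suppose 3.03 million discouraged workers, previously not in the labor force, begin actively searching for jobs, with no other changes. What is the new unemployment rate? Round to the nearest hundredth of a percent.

Initially, labor force = 125.02 + 14.08 = 139.10 million, so u = 14.08/139.10 = 10.12%.
After the change, unemployed and labor force both rise by 3.03 → E = 125.02, U = 17.11, labor force = 142.13 million.
New unemployment rate = 17.11 / 142.13 = 12.04%.

New unemployment rate ≈ 12.04%.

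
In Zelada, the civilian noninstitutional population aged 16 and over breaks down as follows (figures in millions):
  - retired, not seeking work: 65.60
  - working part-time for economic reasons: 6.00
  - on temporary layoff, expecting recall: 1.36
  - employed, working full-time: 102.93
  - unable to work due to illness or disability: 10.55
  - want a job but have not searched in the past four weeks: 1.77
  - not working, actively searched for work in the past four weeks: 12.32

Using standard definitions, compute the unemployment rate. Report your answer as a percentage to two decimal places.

Unemployment rate ≈ 11.16%.

Employed = 6.00 + 102.93 = 108.93 million (anyone who worked, including part-time for economic reasons, counts as employed).
Unemployed = 1.36 + 12.32 = 13.68 million (jobless and actively searching, or on temporary layoff).
Labor force = 108.93 + 13.68 = 122.61 million.
Unemployment rate = 13.68 / 122.61 = 11.16%.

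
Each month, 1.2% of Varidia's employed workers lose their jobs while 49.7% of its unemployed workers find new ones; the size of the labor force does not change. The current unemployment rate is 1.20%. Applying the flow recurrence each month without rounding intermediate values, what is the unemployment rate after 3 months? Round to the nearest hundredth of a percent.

With a fixed labor force, u_{t+1} = u_t + s·(1−u_t) − f·u_t = u_t·(1−s−f) + s.
Here 1−s−f = 0.491 and s = 0.012.
u_1 = 0.012000 × 0.491 + 0.012 = 0.017892.
u_2 = 0.017892 × 0.491 + 0.012 = 0.020785.
u_3 = 0.020785 × 0.491 + 0.012 = 0.022205.

Unemployment rate after three months ≈ 2.22%.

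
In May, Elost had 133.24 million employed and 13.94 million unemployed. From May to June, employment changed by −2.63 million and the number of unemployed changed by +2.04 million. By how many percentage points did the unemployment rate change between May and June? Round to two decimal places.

The unemployment rate changed by +1.43 percentage points.

May: labor force = 133.24 + 13.94 = 147.18; u = 13.94/147.18 = 9.47%.
June: labor force = 130.61 + 15.98 = 146.59; u = 15.98/146.59 = 10.90%.
Change = 10.90% − 9.47% = +1.43 pp.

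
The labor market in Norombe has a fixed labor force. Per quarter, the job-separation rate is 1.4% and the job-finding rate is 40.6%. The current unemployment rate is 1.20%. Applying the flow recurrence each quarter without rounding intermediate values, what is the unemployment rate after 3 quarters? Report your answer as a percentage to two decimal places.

Unemployment rate after three quarters ≈ 2.92%.

With a fixed labor force, u_{t+1} = u_t + s·(1−u_t) − f·u_t = u_t·(1−s−f) + s.
Here 1−s−f = 0.580 and s = 0.014.
u_1 = 0.012000 × 0.580 + 0.014 = 0.020960.
u_2 = 0.020960 × 0.580 + 0.014 = 0.026157.
u_3 = 0.026157 × 0.580 + 0.014 = 0.029171.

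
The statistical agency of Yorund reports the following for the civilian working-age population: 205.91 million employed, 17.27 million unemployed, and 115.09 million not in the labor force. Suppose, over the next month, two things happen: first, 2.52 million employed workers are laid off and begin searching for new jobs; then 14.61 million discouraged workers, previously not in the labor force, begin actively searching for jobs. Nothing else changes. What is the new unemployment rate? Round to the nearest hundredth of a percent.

Initially, labor force = 205.91 + 17.27 = 223.18 million, so u = 17.27/223.18 = 7.74%.
After the first change, employed falls and unemployed rises by 2.52; labor force unchanged → E = 203.39, U = 19.79, labor force = 223.18 million.
After the second change, unemployed and labor force both rise by 14.61 → E = 203.39, U = 34.40, labor force = 237.79 million.
New unemployment rate = 34.40 / 237.79 = 14.47%.

New unemployment rate ≈ 14.47%.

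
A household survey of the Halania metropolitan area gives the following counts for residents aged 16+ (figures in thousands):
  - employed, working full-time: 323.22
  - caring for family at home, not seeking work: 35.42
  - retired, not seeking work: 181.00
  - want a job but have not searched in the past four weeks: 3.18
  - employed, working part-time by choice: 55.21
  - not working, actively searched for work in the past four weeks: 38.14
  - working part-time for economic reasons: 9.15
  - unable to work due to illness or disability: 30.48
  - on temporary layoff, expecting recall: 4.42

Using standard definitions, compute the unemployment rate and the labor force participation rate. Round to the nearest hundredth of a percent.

Employed = 323.22 + 55.21 + 9.15 = 387.58 thousand (anyone who worked, including part-time for economic reasons, counts as employed).
Unemployed = 38.14 + 4.42 = 42.56 thousand (jobless and actively searching, or on temporary layoff).
Labor force = 387.58 + 42.56 = 430.14 thousand.
Not in labor force = 35.42 + 181.00 + 3.18 + 30.48 = 250.08 thousand (those not working and not actively searching are outside the labor force — including those who want a job but have given up searching).
Civilian working-age population = 430.14 + 250.08 = 680.22 thousand.
Unemployment rate = 42.56 / 430.14 = 9.89%.
Labor force participation rate = 430.14 / 680.22 = 63.24%.

Unemployment rate ≈ 9.89%; labor force participation rate ≈ 63.24%.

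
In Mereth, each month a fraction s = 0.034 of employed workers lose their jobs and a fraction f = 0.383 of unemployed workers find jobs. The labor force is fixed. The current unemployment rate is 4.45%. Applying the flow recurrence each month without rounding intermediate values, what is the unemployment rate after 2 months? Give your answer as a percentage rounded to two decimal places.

With a fixed labor force, u_{t+1} = u_t + s·(1−u_t) − f·u_t = u_t·(1−s−f) + s.
Here 1−s−f = 0.583 and s = 0.034.
u_1 = 0.044500 × 0.583 + 0.034 = 0.059943.
u_2 = 0.059943 × 0.583 + 0.034 = 0.068947.

Unemployment rate after two months ≈ 6.89%.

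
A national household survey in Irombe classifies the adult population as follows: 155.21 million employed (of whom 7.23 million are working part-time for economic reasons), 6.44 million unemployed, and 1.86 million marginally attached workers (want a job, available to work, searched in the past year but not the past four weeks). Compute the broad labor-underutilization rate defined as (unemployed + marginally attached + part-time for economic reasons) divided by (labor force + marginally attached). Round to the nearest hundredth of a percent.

Labor force = 155.21 + 6.44 = 161.65 million.
Numerator = 6.44 + 1.86 + 7.23 = 15.53 million.
Denominator = 161.65 + 1.86 = 163.51 million.
Broad rate = 15.53 / 163.51 = 9.50%.

Broad underutilization rate ≈ 9.50%.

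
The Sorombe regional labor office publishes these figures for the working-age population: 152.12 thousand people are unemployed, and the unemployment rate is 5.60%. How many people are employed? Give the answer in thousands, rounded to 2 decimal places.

About 2,564.31 thousand are employed.

Labor force = U / u = 152.12 / 0.0560 ≈ 2,716.43 thousand.
Employed = labor force − unemployed = 2,716.43 − 152.12 = 2,564.31 thousand.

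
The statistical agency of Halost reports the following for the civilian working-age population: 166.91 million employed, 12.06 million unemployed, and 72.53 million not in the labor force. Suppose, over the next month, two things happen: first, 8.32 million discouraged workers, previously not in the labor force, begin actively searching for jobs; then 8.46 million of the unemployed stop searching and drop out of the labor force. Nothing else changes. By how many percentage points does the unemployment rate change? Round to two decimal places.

Initially, labor force = 166.91 + 12.06 = 178.97 million, so u = 12.06/178.97 = 6.74%.
After the first change, unemployed and labor force both rise by 8.32 → E = 166.91, U = 20.38, labor force = 187.29 million.
After the second change, unemployed and labor force both fall by 8.46 → E = 166.91, U = 11.92, labor force = 178.83 million.
New unemployment rate = 11.92 / 178.83 = 6.67%.
Change = 6.67% − 6.74% = −0.07 percentage points.

The unemployment rate changes by −0.07 percentage points.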